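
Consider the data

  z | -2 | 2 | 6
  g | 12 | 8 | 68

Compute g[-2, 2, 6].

g[-2,2] = (8 - 12) / (2 - (-2)) = -1
g[2,6] = (68 - 8) / (6 - 2) = 15
g[-2,2,6] = (15 - (-1)) / (6 - (-2)) = 2

2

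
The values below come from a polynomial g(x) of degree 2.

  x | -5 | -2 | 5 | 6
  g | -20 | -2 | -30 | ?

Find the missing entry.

-42

The 3 known values determine g uniquely (degree ≤ 2).
Evaluate each Lagrange basis at x = 6:
L_0(6) = (8)·(1)/[(-3)·(-10)] = 4/15
L_1(6) = (11)·(1)/[(3)·(-7)] = -11/21
L_2(6) = (11)·(8)/[(10)·(7)] = 44/35
Sum: (-20)·(4/15) + (-2)·(-11/21) + (-30)·(44/35) = -42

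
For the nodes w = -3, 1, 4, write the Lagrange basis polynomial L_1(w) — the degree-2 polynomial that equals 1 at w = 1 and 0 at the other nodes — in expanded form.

L_1(w) = -(1/12)w^2 + (1/12)w + 1

L_1(w) = (w + 3)(w - 4) / [(4)·(-3)]
       = (w^2 - w - 12) / (-12)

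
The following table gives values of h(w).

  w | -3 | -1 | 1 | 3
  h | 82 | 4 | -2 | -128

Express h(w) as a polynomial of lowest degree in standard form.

h(w) = -4w^3 - 3w^2 + w + 4

Build the Lagrange basis polynomials:
L_0(w) = (w + 1)(w - 1)(w - 3) / [-48] = -(1/48)w^3 + (1/16)w^2 + (1/48)w - 1/16
L_1(w) = (w + 3)(w - 1)(w - 3) / [16] = (1/16)w^3 - (1/16)w^2 - (9/16)w + 9/16
L_2(w) = (w + 3)(w + 1)(w - 3) / [-16] = -(1/16)w^3 - (1/16)w^2 + (9/16)w + 9/16
L_3(w) = (w + 3)(w + 1)(w - 1) / [48] = (1/48)w^3 + (1/16)w^2 - (1/48)w - 1/16
h(w) = 82·L_0 + 4·L_1 + (-2)·L_2 + (-128)·L_3
  82·L_0(w) = -(41/24)w^3 + (41/8)w^2 + (41/24)w - 41/8
  4·L_1(w) = (1/4)w^3 - (1/4)w^2 - (9/4)w + 9/4
  (-2)·L_2(w) = (1/8)w^3 + (1/8)w^2 - (9/8)w - 9/8
  (-128)·L_3(w) = -(8/3)w^3 - 8w^2 + (8/3)w + 8
Adding term by term: -4w^3 - 3w^2 + w + 4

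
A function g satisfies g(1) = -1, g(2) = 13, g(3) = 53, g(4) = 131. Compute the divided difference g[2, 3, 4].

19

g[2,3] = (53 - 13) / (3 - 2) = 40
g[3,4] = (131 - 53) / (4 - 3) = 78
g[2,3,4] = (78 - 40) / (4 - 2) = 19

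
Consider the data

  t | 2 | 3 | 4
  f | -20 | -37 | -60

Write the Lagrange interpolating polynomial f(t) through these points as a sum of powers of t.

L_0(t) = (t - 3)(t - 4) / [2] = (1/2)t^2 - (7/2)t + 6
L_1(t) = (t - 2)(t - 4) / [-1] = -t^2 + 6t - 8
L_2(t) = (t - 2)(t - 3) / [2] = (1/2)t^2 - (5/2)t + 3
f(t) = (-20)·L_0 + (-37)·L_1 + (-60)·L_2
  (-20)·L_0(t) = -10t^2 + 70t - 120
  (-37)·L_1(t) = 37t^2 - 222t + 296
  (-60)·L_2(t) = -30t^2 + 150t - 180
Adding term by term: -3t^2 - 2t - 4

f(t) = -3t^2 - 2t - 4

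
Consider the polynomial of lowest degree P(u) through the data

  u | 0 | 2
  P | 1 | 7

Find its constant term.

1

Build the Lagrange basis polynomials:
L_0(u) = (u - 2) / [-2] = -(1/2)u + 1
L_1(u) = u / [2] = (1/2)u
P(u) = 1·L_0 + 7·L_1
Only the constant term is needed; take it from each L_i and combine:
1·(1) + 7·(0) = 1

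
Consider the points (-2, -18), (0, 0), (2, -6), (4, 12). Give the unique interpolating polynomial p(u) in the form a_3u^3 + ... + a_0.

Build the Lagrange basis polynomials:
L_0(u) = u(u - 2)(u - 4) / [-48] = -(1/48)u^3 + (1/8)u^2 - (1/6)u
L_1(u) = (u + 2)(u - 2)(u - 4) / [16] = (1/16)u^3 - (1/4)u^2 - (1/4)u + 1
L_2(u) = (u + 2)u(u - 4) / [-16] = -(1/16)u^3 + (1/8)u^2 + (1/2)u
L_3(u) = (u + 2)u(u - 2) / [48] = (1/48)u^3 - (1/12)u
p(u) = (-18)·L_0 + 0·L_1 + (-6)·L_2 + 12·L_3
  (-18)·L_0(u) = (3/8)u^3 - (9/4)u^2 + 3u
  0·L_1(u) = 0
  (-6)·L_2(u) = (3/8)u^3 - (3/4)u^2 - 3u
  12·L_3(u) = (1/4)u^3 - u
Adding term by term: u^3 - 3u^2 - u

p(u) = u^3 - 3u^2 - u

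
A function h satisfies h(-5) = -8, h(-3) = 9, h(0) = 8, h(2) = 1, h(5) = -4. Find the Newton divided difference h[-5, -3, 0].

-53/30

h[-5,-3] = (9 - (-8)) / (-3 - (-5)) = 17/2
h[-3,0] = (8 - 9) / (0 - (-3)) = -1/3
h[-5,-3,0] = (-1/3 - 17/2) / (0 - (-5)) = -53/30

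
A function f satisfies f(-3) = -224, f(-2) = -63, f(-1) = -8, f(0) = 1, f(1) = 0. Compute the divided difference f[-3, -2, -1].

-53

f[-3,-2] = (-63 - (-224)) / (-2 - (-3)) = 161
f[-2,-1] = (-8 - (-63)) / (-1 - (-2)) = 55
f[-3,-2,-1] = (55 - 161) / (-1 - (-3)) = -53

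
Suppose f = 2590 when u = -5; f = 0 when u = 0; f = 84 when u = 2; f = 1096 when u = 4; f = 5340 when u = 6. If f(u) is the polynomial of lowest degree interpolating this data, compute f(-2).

Evaluate each Lagrange basis at u = -2:
L_0(-2) = (-2)·(-4)·(-6)·(-8)/[(-5)·(-7)·(-9)·(-11)] = 128/1155
L_1(-2) = (3)·(-4)·(-6)·(-8)/[(5)·(-2)·(-4)·(-6)] = 12/5
L_2(-2) = (3)·(-2)·(-6)·(-8)/[(7)·(2)·(-2)·(-4)] = -18/7
L_3(-2) = (3)·(-2)·(-4)·(-8)/[(9)·(4)·(2)·(-2)] = 4/3
L_4(-2) = (3)·(-2)·(-4)·(-6)/[(11)·(6)·(4)·(2)] = -3/11
Sum: 2590·(128/1155) + 0 + 84·(-18/7) + 1096·(4/3) + 5340·(-3/11) = 76

76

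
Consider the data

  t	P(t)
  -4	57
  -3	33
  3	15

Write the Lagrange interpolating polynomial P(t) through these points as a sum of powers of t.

Build the Lagrange basis polynomials:
L_0(t) = (t + 3)(t - 3) / [7] = (1/7)t^2 - 9/7
L_1(t) = (t + 4)(t - 3) / [-6] = -(1/6)t^2 - (1/6)t + 2
L_2(t) = (t + 4)(t + 3) / [42] = (1/42)t^2 + (1/6)t + 2/7
P(t) = 57·L_0 + 33·L_1 + 15·L_2
  57·L_0(t) = (57/7)t^2 - 513/7
  33·L_1(t) = -(11/2)t^2 - (11/2)t + 66
  15·L_2(t) = (5/14)t^2 + (5/2)t + 30/7
Adding term by term: 3t^2 - 3t - 3

P(t) = 3t^2 - 3t - 3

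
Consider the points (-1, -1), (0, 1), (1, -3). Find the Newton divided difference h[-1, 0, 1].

-3

h[-1,0] = (1 - (-1)) / (0 - (-1)) = 2
h[0,1] = (-3 - 1) / (1 - 0) = -4
h[-1,0,1] = (-4 - 2) / (1 - (-1)) = -3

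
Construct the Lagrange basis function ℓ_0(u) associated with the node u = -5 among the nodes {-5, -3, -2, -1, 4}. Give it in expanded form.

ℓ_0(u) = (1/216)u^4 + (1/108)u^3 - (13/216)u^2 - (19/108)u - 1/9

ℓ_0(u) = (u + 3)(u + 2)(u + 1)(u - 4) / [(-2)·(-3)·(-4)·(-9)]
       = (u^4 + 2u^3 - 13u^2 - 38u - 24) / (216)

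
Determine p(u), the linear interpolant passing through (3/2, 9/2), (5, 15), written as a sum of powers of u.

p(u) = 3u

L_0(u) = (u - 5) / [-7/2] = -(2/7)u + 10/7
L_1(u) = (u - 3/2) / [7/2] = (2/7)u - 3/7
p(u) = (9/2)·L_0 + 15·L_1
  (9/2)·L_0(u) = -(9/7)u + 45/7
  15·L_1(u) = (30/7)u - 45/7
Adding term by term: 3u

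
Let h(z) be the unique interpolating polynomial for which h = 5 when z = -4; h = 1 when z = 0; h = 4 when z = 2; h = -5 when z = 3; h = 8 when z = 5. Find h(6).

484/7

Using Newton's divided-difference form:
h[-4,0] = (1 - 5) / (0 - (-4)) = -1
h[0,2] = (4 - 1) / (2 - 0) = 3/2
h[2,3] = (-5 - 4) / (3 - 2) = -9
h[3,5] = (8 - (-5)) / (5 - 3) = 13/2
h[-4,0,2] = (3/2 - (-1)) / (2 - (-4)) = 5/12
h[0,2,3] = (-9 - 3/2) / (3 - 0) = -7/2
h[2,3,5] = (13/2 - (-9)) / (5 - 2) = 31/6
h[-4,0,2,3] = (-7/2 - 5/12) / (3 - (-4)) = -47/84
h[0,2,3,5] = (31/6 - (-7/2)) / (5 - 0) = 26/15
h[-4,0,2,3,5] = (26/15 - (-47/84)) / (5 - (-4)) = 107/420
h(6) = 5 + (-1)·(10) + (5/12)·(10)·(6) + (-47/84)·(10)·(6)·(4) + (107/420)·(10)·(6)·(4)·(3) = 484/7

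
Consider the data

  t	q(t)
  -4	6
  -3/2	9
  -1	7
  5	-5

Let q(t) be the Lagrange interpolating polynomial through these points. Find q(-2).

18182/1755

Evaluate each Lagrange basis at t = -2:
L_0(-2) = (-1/2)·(-1)·(-7)/[(-5/2)·(-3)·(-9)] = 7/135
L_1(-2) = (2)·(-1)·(-7)/[(5/2)·(-1/2)·(-13/2)] = 112/65
L_2(-2) = (2)·(-1/2)·(-7)/[(3)·(1/2)·(-6)] = -7/9
L_3(-2) = (2)·(-1/2)·(-1)/[(9)·(13/2)·(6)] = 1/351
Sum: 6·(7/135) + 9·(112/65) + 7·(-7/9) + (-5)·(1/351) = 18182/1755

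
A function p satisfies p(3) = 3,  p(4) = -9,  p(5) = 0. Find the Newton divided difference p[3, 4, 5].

21/2

p[3,4] = (-9 - 3) / (4 - 3) = -12
p[4,5] = (0 - (-9)) / (5 - 4) = 9
p[3,4,5] = (9 - (-12)) / (5 - 3) = 21/2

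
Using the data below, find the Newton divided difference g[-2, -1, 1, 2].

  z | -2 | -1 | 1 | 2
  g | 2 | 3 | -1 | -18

g[-2,-1] = (3 - 2) / (-1 - (-2)) = 1
g[-1,1] = (-1 - 3) / (1 - (-1)) = -2
g[1,2] = (-18 - (-1)) / (2 - 1) = -17
g[-2,-1,1] = (-2 - 1) / (1 - (-2)) = -1
g[-1,1,2] = (-17 - (-2)) / (2 - (-1)) = -5
g[-2,-1,1,2] = (-5 - (-1)) / (2 - (-2)) = -1

-1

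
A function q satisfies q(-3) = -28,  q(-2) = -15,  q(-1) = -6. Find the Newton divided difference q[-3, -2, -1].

-2

q[-3,-2] = (-15 - (-28)) / (-2 - (-3)) = 13
q[-2,-1] = (-6 - (-15)) / (-1 - (-2)) = 9
q[-3,-2,-1] = (9 - 13) / (-1 - (-3)) = -2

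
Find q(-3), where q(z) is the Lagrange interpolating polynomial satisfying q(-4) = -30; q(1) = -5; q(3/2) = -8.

Evaluate each Lagrange basis at z = -3:
L_0(-3) = (-4)·(-9/2)/[(-5)·(-11/2)] = 36/55
L_1(-3) = (1)·(-9/2)/[(5)·(-1/2)] = 9/5
L_2(-3) = (1)·(-4)/[(11/2)·(1/2)] = -16/11
Sum: (-30)·(36/55) + (-5)·(9/5) + (-8)·(-16/11) = -17

-17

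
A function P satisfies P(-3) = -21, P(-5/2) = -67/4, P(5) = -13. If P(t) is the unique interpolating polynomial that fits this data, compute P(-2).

Evaluate each Lagrange basis at t = -2:
L_0(-2) = (1/2)·(-7)/[(-1/2)·(-8)] = -7/8
L_1(-2) = (1)·(-7)/[(1/2)·(-15/2)] = 28/15
L_2(-2) = (1)·(1/2)/[(8)·(15/2)] = 1/120
Sum: (-21)·(-7/8) + (-67/4)·(28/15) + (-13)·(1/120) = -13

-13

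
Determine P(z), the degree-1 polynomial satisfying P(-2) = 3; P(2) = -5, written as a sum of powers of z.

Build the Lagrange basis polynomials:
L_0(z) = (z - 2) / [-4] = -(1/4)z + 1/2
L_1(z) = (z + 2) / [4] = (1/4)z + 1/2
P(z) = 3·L_0 + (-5)·L_1
  3·L_0(z) = -(3/4)z + 3/2
  (-5)·L_1(z) = -(5/4)z - 5/2
Adding term by term: -2z - 1

P(z) = -2z - 1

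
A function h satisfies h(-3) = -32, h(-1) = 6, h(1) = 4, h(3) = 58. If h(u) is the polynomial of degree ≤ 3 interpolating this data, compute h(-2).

Evaluate each Lagrange basis at u = -2:
L_0(-2) = (-1)·(-3)·(-5)/[(-2)·(-4)·(-6)] = 5/16
L_1(-2) = (1)·(-3)·(-5)/[(2)·(-2)·(-4)] = 15/16
L_2(-2) = (1)·(-1)·(-5)/[(4)·(2)·(-2)] = -5/16
L_3(-2) = (1)·(-1)·(-3)/[(6)·(4)·(2)] = 1/16
Sum: (-32)·(5/16) + 6·(15/16) + 4·(-5/16) + 58·(1/16) = -2

-2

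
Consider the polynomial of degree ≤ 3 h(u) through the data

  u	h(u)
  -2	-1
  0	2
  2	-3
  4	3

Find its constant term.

2

Build the Lagrange basis polynomials:
L_0(u) = u(u - 2)(u - 4) / [-48] = -(1/48)u^3 + (1/8)u^2 - (1/6)u
L_1(u) = (u + 2)(u - 2)(u - 4) / [16] = (1/16)u^3 - (1/4)u^2 - (1/4)u + 1
L_2(u) = (u + 2)u(u - 4) / [-16] = -(1/16)u^3 + (1/8)u^2 + (1/2)u
L_3(u) = (u + 2)u(u - 2) / [48] = (1/48)u^3 - (1/12)u
h(u) = (-1)·L_0 + 2·L_1 + (-3)·L_2 + 3·L_3
Only the constant term is needed; take it from each L_i and combine:
(-1)·(0) + 2·(1) + (-3)·(0) + 3·(0) = 2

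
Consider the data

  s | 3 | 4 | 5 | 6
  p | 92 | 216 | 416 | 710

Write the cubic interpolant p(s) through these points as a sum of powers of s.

Newton's divided differences:
p[3,4] = (216 - 92) / (4 - 3) = 124
p[4,5] = (416 - 216) / (5 - 4) = 200
p[5,6] = (710 - 416) / (6 - 5) = 294
p[3,4,5] = (200 - 124) / (5 - 3) = 38
p[4,5,6] = (294 - 200) / (6 - 4) = 47
p[3,4,5,6] = (47 - 38) / (6 - 3) = 3
p(s) = 92 + 124·(s - 3) + 38·(s - 3)(s - 4) + 3·(s - 3)(s - 4)(s - 5)
Expanding: p(s) = 3s^3 + 2s^2 - s - 4

p(s) = 3s^3 + 2s^2 - s - 4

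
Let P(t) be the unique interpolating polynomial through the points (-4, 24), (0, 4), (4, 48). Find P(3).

31

L_0(3) = (3)·(-1)/[(-4)·(-8)] = -3/32
L_1(3) = (7)·(-1)/[(4)·(-4)] = 7/16
L_2(3) = (7)·(3)/[(8)·(4)] = 21/32
Sum: 24·(-3/32) + 4·(7/16) + 48·(21/32) = 31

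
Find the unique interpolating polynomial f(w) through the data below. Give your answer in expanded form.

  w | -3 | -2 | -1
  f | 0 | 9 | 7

Build the Lagrange basis polynomials:
L_0(w) = (w + 2)(w + 1) / [2] = (1/2)w^2 + (3/2)w + 1
L_1(w) = (w + 3)(w + 1) / [-1] = -w^2 - 4w - 3
L_2(w) = (w + 3)(w + 2) / [2] = (1/2)w^2 + (5/2)w + 3
f(w) = 0·L_0 + 9·L_1 + 7·L_2
  0·L_0(w) = 0
  9·L_1(w) = -9w^2 - 36w - 27
  7·L_2(w) = (7/2)w^2 + (35/2)w + 21
Adding term by term: -(11/2)w^2 - (37/2)w - 6

f(w) = -(11/2)w^2 - (37/2)w - 6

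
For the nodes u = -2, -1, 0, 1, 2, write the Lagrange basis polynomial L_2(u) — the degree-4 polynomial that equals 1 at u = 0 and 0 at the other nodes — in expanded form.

L_2(u) = (1/4)u^4 - (5/4)u^2 + 1

L_2(u) = (u + 2)(u + 1)(u - 1)(u - 2) / [(2)·(1)·(-1)·(-2)]
       = (u^4 - 5u^2 + 4) / (4)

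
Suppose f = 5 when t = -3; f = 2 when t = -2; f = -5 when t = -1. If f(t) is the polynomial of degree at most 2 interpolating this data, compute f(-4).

Using Newton's divided-difference form:
f[-3,-2] = (2 - 5) / (-2 - (-3)) = -3
f[-2,-1] = (-5 - 2) / (-1 - (-2)) = -7
f[-3,-2,-1] = (-7 - (-3)) / (-1 - (-3)) = -2
f(-4) = 5 + (-3)·(-1) + (-2)·(-1)·(-2) = 4

4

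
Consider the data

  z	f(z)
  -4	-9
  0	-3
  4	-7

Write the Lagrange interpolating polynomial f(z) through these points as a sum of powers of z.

L_0(z) = z(z - 4) / [32] = (1/32)z^2 - (1/8)z
L_1(z) = (z + 4)(z - 4) / [-16] = -(1/16)z^2 + 1
L_2(z) = (z + 4)z / [32] = (1/32)z^2 + (1/8)z
f(z) = (-9)·L_0 + (-3)·L_1 + (-7)·L_2
  (-9)·L_0(z) = -(9/32)z^2 + (9/8)z
  (-3)·L_1(z) = (3/16)z^2 - 3
  (-7)·L_2(z) = -(7/32)z^2 - (7/8)z
Adding term by term: -(5/16)z^2 + (1/4)z - 3

f(z) = -(5/16)z^2 + (1/4)z - 3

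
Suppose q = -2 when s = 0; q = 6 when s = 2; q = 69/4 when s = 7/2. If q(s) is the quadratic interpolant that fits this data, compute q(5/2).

Evaluate each Lagrange basis at s = 5/2:
L_0(5/2) = (1/2)·(-1)/[(-2)·(-7/2)] = -1/14
L_1(5/2) = (5/2)·(-1)/[(2)·(-3/2)] = 5/6
L_2(5/2) = (5/2)·(1/2)/[(7/2)·(3/2)] = 5/21
Sum: (-2)·(-1/14) + 6·(5/6) + 69/4·(5/21) = 37/4

37/4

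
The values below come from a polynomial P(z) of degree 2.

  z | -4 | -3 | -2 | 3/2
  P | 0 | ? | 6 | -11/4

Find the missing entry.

4

The 3 known values determine P uniquely (degree ≤ 2).
Evaluate each Lagrange basis at z = -3:
L_0(-3) = (-1)·(-9/2)/[(-2)·(-11/2)] = 9/22
L_1(-3) = (1)·(-9/2)/[(2)·(-7/2)] = 9/14
L_2(-3) = (1)·(-1)/[(11/2)·(7/2)] = -4/77
Sum: 0 + 6·(9/14) + (-11/4)·(-4/77) = 4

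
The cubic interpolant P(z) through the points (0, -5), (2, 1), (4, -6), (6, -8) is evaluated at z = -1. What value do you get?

L_0(-1) = (-3)·(-5)·(-7)/[(-2)·(-4)·(-6)] = 35/16
L_1(-1) = (-1)·(-5)·(-7)/[(2)·(-2)·(-4)] = -35/16
L_2(-1) = (-1)·(-3)·(-7)/[(4)·(2)·(-2)] = 21/16
L_3(-1) = (-1)·(-3)·(-5)/[(6)·(4)·(2)] = -5/16
Sum: (-5)·(35/16) + 1·(-35/16) + (-6)·(21/16) + (-8)·(-5/16) = -37/2

-37/2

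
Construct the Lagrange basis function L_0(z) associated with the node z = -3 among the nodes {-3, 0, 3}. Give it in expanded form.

L_0(z) = (1/18)z^2 - (1/6)z

L_0(z) = z(z - 3) / [(-3)·(-6)]
       = (z^2 - 3z) / (18)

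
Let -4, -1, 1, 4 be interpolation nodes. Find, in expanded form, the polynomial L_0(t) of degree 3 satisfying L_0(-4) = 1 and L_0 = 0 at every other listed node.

L_0(t) = -(1/120)t^3 + (1/30)t^2 + (1/120)t - 1/30

L_0(t) = (t + 1)(t - 1)(t - 4) / [(-3)·(-5)·(-8)]
       = (t^3 - 4t^2 - t + 4) / (-120)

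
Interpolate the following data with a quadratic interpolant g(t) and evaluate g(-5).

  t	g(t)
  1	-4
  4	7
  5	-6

-251

Using Newton's divided-difference form:
g[1,4] = (7 - (-4)) / (4 - 1) = 11/3
g[4,5] = (-6 - 7) / (5 - 4) = -13
g[1,4,5] = (-13 - 11/3) / (5 - 1) = -25/6
g(-5) = -4 + (11/3)·(-6) + (-25/6)·(-6)·(-9) = -251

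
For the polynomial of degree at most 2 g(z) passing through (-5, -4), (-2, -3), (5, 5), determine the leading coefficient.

17/210

L_0(z) = (z + 2)(z - 5) / [30] = (1/30)z^2 - (1/10)z - 1/3
L_1(z) = (z + 5)(z - 5) / [-21] = -(1/21)z^2 + 25/21
L_2(z) = (z + 5)(z + 2) / [70] = (1/70)z^2 + (1/10)z + 1/7
g(z) = (-4)·L_0 + (-3)·L_1 + 5·L_2
Only the coefficient of z^2 is needed; take it from each L_i and combine:
(-4)·(1/30) + (-3)·(-1/21) + 5·(1/70) = 17/210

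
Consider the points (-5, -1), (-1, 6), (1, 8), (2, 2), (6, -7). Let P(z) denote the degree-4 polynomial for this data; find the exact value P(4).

-164/11

Using Newton's divided-difference form:
P[-5,-1] = (6 - (-1)) / (-1 - (-5)) = 7/4
P[-1,1] = (8 - 6) / (1 - (-1)) = 1
P[1,2] = (2 - 8) / (2 - 1) = -6
P[2,6] = (-7 - 2) / (6 - 2) = -9/4
P[-5,-1,1] = (1 - 7/4) / (1 - (-5)) = -1/8
P[-1,1,2] = (-6 - 1) / (2 - (-1)) = -7/3
P[1,2,6] = (-9/4 - (-6)) / (6 - 1) = 3/4
P[-5,-1,1,2] = (-7/3 - (-1/8)) / (2 - (-5)) = -53/168
P[-1,1,2,6] = (3/4 - (-7/3)) / (6 - (-1)) = 37/84
P[-5,-1,1,2,6] = (37/84 - (-53/168)) / (6 - (-5)) = 127/1848
P(4) = -1 + (7/4)·(9) + (-1/8)·(9)·(5) + (-53/168)·(9)·(5)·(3) + (127/1848)·(9)·(5)·(3)·(2) = -164/11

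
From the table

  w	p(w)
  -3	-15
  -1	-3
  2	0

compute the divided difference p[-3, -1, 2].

-1

p[-3,-1] = (-3 - (-15)) / (-1 - (-3)) = 6
p[-1,2] = (0 - (-3)) / (2 - (-1)) = 1
p[-3,-1,2] = (1 - 6) / (2 - (-3)) = -1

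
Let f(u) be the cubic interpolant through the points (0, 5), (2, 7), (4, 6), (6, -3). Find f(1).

97/16

Evaluate each Lagrange basis at u = 1:
L_0(1) = (-1)·(-3)·(-5)/[(-2)·(-4)·(-6)] = 5/16
L_1(1) = (1)·(-3)·(-5)/[(2)·(-2)·(-4)] = 15/16
L_2(1) = (1)·(-1)·(-5)/[(4)·(2)·(-2)] = -5/16
L_3(1) = (1)·(-1)·(-3)/[(6)·(4)·(2)] = 1/16
Sum: 5·(5/16) + 7·(15/16) + 6·(-5/16) + (-3)·(1/16) = 97/16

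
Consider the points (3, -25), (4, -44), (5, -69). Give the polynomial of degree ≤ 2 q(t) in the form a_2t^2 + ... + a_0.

Newton's divided differences:
q[3,4] = (-44 - (-25)) / (4 - 3) = -19
q[4,5] = (-69 - (-44)) / (5 - 4) = -25
q[3,4,5] = (-25 - (-19)) / (5 - 3) = -3
q(t) = -25 + (-19)·(t - 3) + (-3)·(t - 3)(t - 4)
Expanding: q(t) = -3t^2 + 2t - 4

q(t) = -3t^2 + 2t - 4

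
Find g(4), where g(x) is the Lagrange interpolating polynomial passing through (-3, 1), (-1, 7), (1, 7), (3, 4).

37/16

Evaluate each Lagrange basis at x = 4:
L_0(4) = (5)·(3)·(1)/[(-2)·(-4)·(-6)] = -5/16
L_1(4) = (7)·(3)·(1)/[(2)·(-2)·(-4)] = 21/16
L_2(4) = (7)·(5)·(1)/[(4)·(2)·(-2)] = -35/16
L_3(4) = (7)·(5)·(3)/[(6)·(4)·(2)] = 35/16
Sum: 1·(-5/16) + 7·(21/16) + 7·(-35/16) + 4·(35/16) = 37/16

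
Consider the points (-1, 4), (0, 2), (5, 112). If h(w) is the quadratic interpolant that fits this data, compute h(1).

8

Using Newton's divided-difference form:
h[-1,0] = (2 - 4) / (0 - (-1)) = -2
h[0,5] = (112 - 2) / (5 - 0) = 22
h[-1,0,5] = (22 - (-2)) / (5 - (-1)) = 4
h(1) = 4 + (-2)·(2) + 4·(2)·(1) = 8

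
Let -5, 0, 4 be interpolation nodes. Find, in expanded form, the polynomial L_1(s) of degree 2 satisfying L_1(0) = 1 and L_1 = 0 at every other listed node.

L_1(s) = (s + 5)(s - 4) / [(5)·(-4)]
       = (s^2 + s - 20) / (-20)

L_1(s) = -(1/20)s^2 - (1/20)s + 1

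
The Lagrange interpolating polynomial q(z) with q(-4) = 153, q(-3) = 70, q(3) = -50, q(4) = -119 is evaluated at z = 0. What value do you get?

Evaluate each Lagrange basis at z = 0:
L_0(0) = (3)·(-3)·(-4)/[(-1)·(-7)·(-8)] = -9/14
L_1(0) = (4)·(-3)·(-4)/[(1)·(-6)·(-7)] = 8/7
L_2(0) = (4)·(3)·(-4)/[(7)·(6)·(-1)] = 8/7
L_3(0) = (4)·(3)·(-3)/[(8)·(7)·(1)] = -9/14
Sum: 153·(-9/14) + 70·(8/7) + (-50)·(8/7) + (-119)·(-9/14) = 1

1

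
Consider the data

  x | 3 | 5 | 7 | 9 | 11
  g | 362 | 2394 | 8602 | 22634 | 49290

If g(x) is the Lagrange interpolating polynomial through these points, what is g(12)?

Evaluate each Lagrange basis at x = 12:
L_0(12) = (7)·(5)·(3)·(1)/[(-2)·(-4)·(-6)·(-8)] = 35/128
L_1(12) = (9)·(5)·(3)·(1)/[(2)·(-2)·(-4)·(-6)] = -45/32
L_2(12) = (9)·(7)·(3)·(1)/[(4)·(2)·(-2)·(-4)] = 189/64
L_3(12) = (9)·(7)·(5)·(1)/[(6)·(4)·(2)·(-2)] = -105/32
L_4(12) = (9)·(7)·(5)·(3)/[(8)·(6)·(4)·(2)] = 315/128
Sum: 362·(35/128) + 2394·(-45/32) + 8602·(189/64) + 22634·(-105/32) + 49290·(315/128) = 69167

69167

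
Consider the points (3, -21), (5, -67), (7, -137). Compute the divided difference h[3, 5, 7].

h[3,5] = (-67 - (-21)) / (5 - 3) = -23
h[5,7] = (-137 - (-67)) / (7 - 5) = -35
h[3,5,7] = (-35 - (-23)) / (7 - 3) = -3

-3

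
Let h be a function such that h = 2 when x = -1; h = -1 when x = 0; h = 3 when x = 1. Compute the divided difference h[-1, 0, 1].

h[-1,0] = (-1 - 2) / (0 - (-1)) = -3
h[0,1] = (3 - (-1)) / (1 - 0) = 4
h[-1,0,1] = (4 - (-3)) / (1 - (-1)) = 7/2

7/2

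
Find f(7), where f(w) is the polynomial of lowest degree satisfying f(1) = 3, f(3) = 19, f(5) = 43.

75

L_0(7) = (4)·(2)/[(-2)·(-4)] = 1
L_1(7) = (6)·(2)/[(2)·(-2)] = -3
L_2(7) = (6)·(4)/[(4)·(2)] = 3
Sum: 3·(1) + 19·(-3) + 43·(3) = 75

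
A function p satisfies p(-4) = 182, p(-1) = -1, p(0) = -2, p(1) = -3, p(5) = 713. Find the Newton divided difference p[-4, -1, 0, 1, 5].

1

p[-4,-1] = (-1 - 182) / (-1 - (-4)) = -61
p[-1,0] = (-2 - (-1)) / (0 - (-1)) = -1
p[0,1] = (-3 - (-2)) / (1 - 0) = -1
p[1,5] = (713 - (-3)) / (5 - 1) = 179
p[-4,-1,0] = (-1 - (-61)) / (0 - (-4)) = 15
p[-1,0,1] = (-1 - (-1)) / (1 - (-1)) = 0
p[0,1,5] = (179 - (-1)) / (5 - 0) = 36
p[-4,-1,0,1] = (0 - 15) / (1 - (-4)) = -3
p[-1,0,1,5] = (36 - 0) / (5 - (-1)) = 6
p[-4,-1,0,1,5] = (6 - (-3)) / (5 - (-4)) = 1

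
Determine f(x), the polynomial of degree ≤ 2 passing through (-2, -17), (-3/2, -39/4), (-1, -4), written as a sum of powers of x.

f(x) = -3x^2 + 4x + 3

L_0(x) = (x + 3/2)(x + 1) / [1/2] = 2x^2 + 5x + 3
L_1(x) = (x + 2)(x + 1) / [-1/4] = -4x^2 - 12x - 8
L_2(x) = (x + 2)(x + 3/2) / [1/2] = 2x^2 + 7x + 6
f(x) = (-17)·L_0 + (-39/4)·L_1 + (-4)·L_2
  (-17)·L_0(x) = -34x^2 - 85x - 51
  (-39/4)·L_1(x) = 39x^2 + 117x + 78
  (-4)·L_2(x) = -8x^2 - 28x - 24
Adding term by term: -3x^2 + 4x + 3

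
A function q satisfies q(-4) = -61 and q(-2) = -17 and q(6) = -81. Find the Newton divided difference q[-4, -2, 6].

q[-4,-2] = (-17 - (-61)) / (-2 - (-4)) = 22
q[-2,6] = (-81 - (-17)) / (6 - (-2)) = -8
q[-4,-2,6] = (-8 - 22) / (6 - (-4)) = -3

-3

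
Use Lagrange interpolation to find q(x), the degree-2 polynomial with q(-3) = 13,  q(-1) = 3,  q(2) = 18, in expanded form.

q(x) = 2x^2 + 3x + 4

Build the Lagrange basis polynomials:
L_0(x) = (x + 1)(x - 2) / [10] = (1/10)x^2 - (1/10)x - 1/5
L_1(x) = (x + 3)(x - 2) / [-6] = -(1/6)x^2 - (1/6)x + 1
L_2(x) = (x + 3)(x + 1) / [15] = (1/15)x^2 + (4/15)x + 1/5
q(x) = 13·L_0 + 3·L_1 + 18·L_2
  13·L_0(x) = (13/10)x^2 - (13/10)x - 13/5
  3·L_1(x) = -(1/2)x^2 - (1/2)x + 3
  18·L_2(x) = (6/5)x^2 + (24/5)x + 18/5
Adding term by term: 2x^2 + 3x + 4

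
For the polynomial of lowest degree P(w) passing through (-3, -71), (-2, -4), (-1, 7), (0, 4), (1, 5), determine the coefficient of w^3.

1

Build the Lagrange basis polynomials:
L_0(w) = (w + 2)(w + 1)w(w - 1) / [24] = (1/24)w^4 + (1/12)w^3 - (1/24)w^2 - (1/12)w
L_1(w) = (w + 3)(w + 1)w(w - 1) / [-6] = -(1/6)w^4 - (1/2)w^3 + (1/6)w^2 + (1/2)w
L_2(w) = (w + 3)(w + 2)w(w - 1) / [4] = (1/4)w^4 + w^3 + (1/4)w^2 - (3/2)w
L_3(w) = (w + 3)(w + 2)(w + 1)(w - 1) / [-6] = -(1/6)w^4 - (5/6)w^3 - (5/6)w^2 + (5/6)w + 1
L_4(w) = (w + 3)(w + 2)(w + 1)w / [24] = (1/24)w^4 + (1/4)w^3 + (11/24)w^2 + (1/4)w
P(w) = (-71)·L_0 + (-4)·L_1 + 7·L_2 + 4·L_3 + 5·L_4
Only the coefficient of w^3 is needed; take it from each L_i and combine:
(-71)·(1/12) + (-4)·(-1/2) + 7·(1) + 4·(-5/6) + 5·(1/4) = 1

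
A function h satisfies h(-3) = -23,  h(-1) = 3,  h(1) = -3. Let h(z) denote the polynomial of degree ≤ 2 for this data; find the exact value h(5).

-111

Using Newton's divided-difference form:
h[-3,-1] = (3 - (-23)) / (-1 - (-3)) = 13
h[-1,1] = (-3 - 3) / (1 - (-1)) = -3
h[-3,-1,1] = (-3 - 13) / (1 - (-3)) = -4
h(5) = -23 + 13·(8) + (-4)·(8)·(6) = -111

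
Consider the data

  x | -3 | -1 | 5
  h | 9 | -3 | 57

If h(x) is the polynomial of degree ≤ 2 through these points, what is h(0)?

Evaluate each Lagrange basis at x = 0:
L_0(0) = (1)·(-5)/[(-2)·(-8)] = -5/16
L_1(0) = (3)·(-5)/[(2)·(-6)] = 5/4
L_2(0) = (3)·(1)/[(8)·(6)] = 1/16
Sum: 9·(-5/16) + (-3)·(5/4) + 57·(1/16) = -3

-3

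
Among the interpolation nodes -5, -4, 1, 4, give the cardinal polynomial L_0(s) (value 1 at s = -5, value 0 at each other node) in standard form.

L_0(s) = -(1/54)s^3 + (1/54)s^2 + (8/27)s - 8/27

L_0(s) = (s + 4)(s - 1)(s - 4) / [(-1)·(-6)·(-9)]
       = (s^3 - s^2 - 16s + 16) / (-54)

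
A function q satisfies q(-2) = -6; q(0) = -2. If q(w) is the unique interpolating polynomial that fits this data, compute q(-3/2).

L_0(-3/2) = (-3/2)/[(-2)] = 3/4
L_1(-3/2) = (1/2)/[(2)] = 1/4
Sum: (-6)·(3/4) + (-2)·(1/4) = -5

-5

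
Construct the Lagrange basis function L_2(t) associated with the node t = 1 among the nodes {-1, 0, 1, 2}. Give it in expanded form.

L_2(t) = (t + 1)t(t - 2) / [(2)·(1)·(-1)]
       = (t^3 - t^2 - 2t) / (-2)

L_2(t) = -(1/2)t^3 + (1/2)t^2 + t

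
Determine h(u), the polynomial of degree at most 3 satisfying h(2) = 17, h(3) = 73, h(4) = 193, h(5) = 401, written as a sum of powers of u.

h(u) = 4u^3 - 4u^2 + 1

Build the Lagrange basis polynomials:
L_0(u) = (u - 3)(u - 4)(u - 5) / [-6] = -(1/6)u^3 + 2u^2 - (47/6)u + 10
L_1(u) = (u - 2)(u - 4)(u - 5) / [2] = (1/2)u^3 - (11/2)u^2 + 19u - 20
L_2(u) = (u - 2)(u - 3)(u - 5) / [-2] = -(1/2)u^3 + 5u^2 - (31/2)u + 15
L_3(u) = (u - 2)(u - 3)(u - 4) / [6] = (1/6)u^3 - (3/2)u^2 + (13/3)u - 4
h(u) = 17·L_0 + 73·L_1 + 193·L_2 + 401·L_3
  17·L_0(u) = -(17/6)u^3 + 34u^2 - (799/6)u + 170
  73·L_1(u) = (73/2)u^3 - (803/2)u^2 + 1387u - 1460
  193·L_2(u) = -(193/2)u^3 + 965u^2 - (5983/2)u + 2895
  401·L_3(u) = (401/6)u^3 - (1203/2)u^2 + (5213/3)u - 1604
Adding term by term: 4u^3 - 4u^2 + 1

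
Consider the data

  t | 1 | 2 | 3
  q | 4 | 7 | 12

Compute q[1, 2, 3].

1

q[1,2] = (7 - 4) / (2 - 1) = 3
q[2,3] = (12 - 7) / (3 - 2) = 5
q[1,2,3] = (5 - 3) / (3 - 1) = 1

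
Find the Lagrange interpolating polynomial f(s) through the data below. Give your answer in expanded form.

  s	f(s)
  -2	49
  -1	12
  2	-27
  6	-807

L_0(s) = (s + 1)(s - 2)(s - 6) / [-32] = -(1/32)s^3 + (7/32)s^2 - (1/8)s - 3/8
L_1(s) = (s + 2)(s - 2)(s - 6) / [21] = (1/21)s^3 - (2/7)s^2 - (4/21)s + 8/7
L_2(s) = (s + 2)(s + 1)(s - 6) / [-48] = -(1/48)s^3 + (1/16)s^2 + (1/3)s + 1/4
L_3(s) = (s + 2)(s + 1)(s - 2) / [224] = (1/224)s^3 + (1/224)s^2 - (1/56)s - 1/56
f(s) = 49·L_0 + 12·L_1 + (-27)·L_2 + (-807)·L_3
  49·L_0(s) = -(49/32)s^3 + (343/32)s^2 - (49/8)s - 147/8
  12·L_1(s) = (4/7)s^3 - (24/7)s^2 - (16/7)s + 96/7
  (-27)·L_2(s) = (9/16)s^3 - (27/16)s^2 - 9s - 27/4
  (-807)·L_3(s) = -(807/224)s^3 - (807/224)s^2 + (807/56)s + 807/56
Adding term by term: -4s^3 + 2s^2 - 3s + 3

f(s) = -4s^3 + 2s^2 - 3s + 3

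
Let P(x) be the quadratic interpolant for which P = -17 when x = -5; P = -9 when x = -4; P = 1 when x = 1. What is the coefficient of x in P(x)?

Build the Lagrange basis polynomials:
L_0(x) = (x + 4)(x - 1) / [6] = (1/6)x^2 + (1/2)x - 2/3
L_1(x) = (x + 5)(x - 1) / [-5] = -(1/5)x^2 - (4/5)x + 1
L_2(x) = (x + 5)(x + 4) / [30] = (1/30)x^2 + (3/10)x + 2/3
P(x) = (-17)·L_0 + (-9)·L_1 + 1·L_2
Only the coefficient of x is needed; take it from each L_i and combine:
(-17)·(1/2) + (-9)·(-4/5) + 1·(3/10) = -1

-1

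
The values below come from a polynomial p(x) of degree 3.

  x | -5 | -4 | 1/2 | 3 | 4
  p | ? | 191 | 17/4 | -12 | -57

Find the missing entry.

The 4 known values determine p uniquely (degree ≤ 3).
Evaluate each Lagrange basis at x = -5:
L_0(-5) = (-11/2)·(-8)·(-9)/[(-9/2)·(-7)·(-8)] = 11/7
L_1(-5) = (-1)·(-8)·(-9)/[(9/2)·(-5/2)·(-7/2)] = -64/35
L_2(-5) = (-1)·(-11/2)·(-9)/[(7)·(5/2)·(-1)] = 99/35
L_3(-5) = (-1)·(-11/2)·(-8)/[(8)·(7/2)·(1)] = -11/7
Sum: 191·(11/7) + 17/4·(-64/35) + (-12)·(99/35) + (-57)·(-11/7) = 348

348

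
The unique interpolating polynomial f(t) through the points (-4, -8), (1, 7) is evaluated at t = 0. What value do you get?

4

Evaluate each Lagrange basis at t = 0:
L_0(0) = (-1)/[(-5)] = 1/5
L_1(0) = (4)/[(5)] = 4/5
Sum: (-8)·(1/5) + 7·(4/5) = 4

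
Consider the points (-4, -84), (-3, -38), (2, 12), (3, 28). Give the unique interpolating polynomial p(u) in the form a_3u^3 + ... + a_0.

p(u) = u^3 - u^2 + 2u + 4

L_0(u) = (u + 3)(u - 2)(u - 3) / [-42] = -(1/42)u^3 + (1/21)u^2 + (3/14)u - 3/7
L_1(u) = (u + 4)(u - 2)(u - 3) / [30] = (1/30)u^3 - (1/30)u^2 - (7/15)u + 4/5
L_2(u) = (u + 4)(u + 3)(u - 3) / [-30] = -(1/30)u^3 - (2/15)u^2 + (3/10)u + 6/5
L_3(u) = (u + 4)(u + 3)(u - 2) / [42] = (1/42)u^3 + (5/42)u^2 - (1/21)u - 4/7
p(u) = (-84)·L_0 + (-38)·L_1 + 12·L_2 + 28·L_3
  (-84)·L_0(u) = 2u^3 - 4u^2 - 18u + 36
  (-38)·L_1(u) = -(19/15)u^3 + (19/15)u^2 + (266/15)u - 152/5
  12·L_2(u) = -(2/5)u^3 - (8/5)u^2 + (18/5)u + 72/5
  28·L_3(u) = (2/3)u^3 + (10/3)u^2 - (4/3)u - 16
Adding term by term: u^3 - u^2 + 2u + 4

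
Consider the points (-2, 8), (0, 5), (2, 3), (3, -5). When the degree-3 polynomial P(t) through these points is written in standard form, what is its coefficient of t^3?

The leading coefficient equals the top divided difference P[-2,0,2,3].
P[-2,0] = (5 - 8) / (0 - (-2)) = -3/2
P[0,2] = (3 - 5) / (2 - 0) = -1
P[2,3] = (-5 - 3) / (3 - 2) = -8
P[-2,0,2] = (-1 - (-3/2)) / (2 - (-2)) = 1/8
P[0,2,3] = (-8 - (-1)) / (3 - 0) = -7/3
P[-2,0,2,3] = (-7/3 - 1/8) / (3 - (-2)) = -59/120

-59/120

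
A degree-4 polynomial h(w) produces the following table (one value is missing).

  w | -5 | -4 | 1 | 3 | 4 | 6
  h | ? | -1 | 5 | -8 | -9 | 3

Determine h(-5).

-948/25

The 5 known values determine h uniquely (degree ≤ 4).
Evaluate each Lagrange basis at w = -5:
L_0(-5) = (-6)·(-8)·(-9)·(-11)/[(-5)·(-7)·(-8)·(-10)] = 297/175
L_1(-5) = (-1)·(-8)·(-9)·(-11)/[(5)·(-2)·(-3)·(-5)] = -132/25
L_2(-5) = (-1)·(-6)·(-9)·(-11)/[(7)·(2)·(-1)·(-3)] = 99/7
L_3(-5) = (-1)·(-6)·(-8)·(-11)/[(8)·(3)·(1)·(-2)] = -11
L_4(-5) = (-1)·(-6)·(-8)·(-9)/[(10)·(5)·(3)·(2)] = 36/25
Sum: (-1)·(297/175) + 5·(-132/25) + (-8)·(99/7) + (-9)·(-11) + 3·(36/25) = -948/25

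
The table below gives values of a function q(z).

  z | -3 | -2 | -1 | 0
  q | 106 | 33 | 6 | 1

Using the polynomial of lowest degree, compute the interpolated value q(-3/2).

61/4

Using Newton's divided-difference form:
q[-3,-2] = (33 - 106) / (-2 - (-3)) = -73
q[-2,-1] = (6 - 33) / (-1 - (-2)) = -27
q[-1,0] = (1 - 6) / (0 - (-1)) = -5
q[-3,-2,-1] = (-27 - (-73)) / (-1 - (-3)) = 23
q[-2,-1,0] = (-5 - (-27)) / (0 - (-2)) = 11
q[-3,-2,-1,0] = (11 - 23) / (0 - (-3)) = -4
q(-3/2) = 106 + (-73)·(3/2) + 23·(3/2)·(1/2) + (-4)·(3/2)·(1/2)·(-1/2) = 61/4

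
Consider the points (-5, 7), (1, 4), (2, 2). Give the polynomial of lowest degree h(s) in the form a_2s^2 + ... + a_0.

h(s) = -(3/14)s^2 - (19/14)s + 39/7

Newton's divided differences:
h[-5,1] = (4 - 7) / (1 - (-5)) = -1/2
h[1,2] = (2 - 4) / (2 - 1) = -2
h[-5,1,2] = (-2 - (-1/2)) / (2 - (-5)) = -3/14
h(s) = 7 + (-1/2)·(s + 5) + (-3/14)·(s + 5)(s - 1)
Expanding: h(s) = -(3/14)s^2 - (19/14)s + 39/7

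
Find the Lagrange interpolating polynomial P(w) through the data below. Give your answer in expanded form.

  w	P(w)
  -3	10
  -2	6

P(w) = -4w - 2

L_0(w) = (w + 2) / [-1] = -w - 2
L_1(w) = (w + 3) / [1] = w + 3
P(w) = 10·L_0 + 6·L_1
  10·L_0(w) = -10w - 20
  6·L_1(w) = 6w + 18
Adding term by term: -4w - 2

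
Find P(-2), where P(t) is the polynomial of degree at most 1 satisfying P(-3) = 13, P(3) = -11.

Evaluate each Lagrange basis at t = -2:
L_0(-2) = (-5)/[(-6)] = 5/6
L_1(-2) = (1)/[(6)] = 1/6
Sum: 13·(5/6) + (-11)·(1/6) = 9

9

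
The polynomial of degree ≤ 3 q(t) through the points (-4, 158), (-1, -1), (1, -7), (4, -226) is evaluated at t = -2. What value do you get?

Evaluate each Lagrange basis at t = -2:
L_0(-2) = (-1)·(-3)·(-6)/[(-3)·(-5)·(-8)] = 3/20
L_1(-2) = (2)·(-3)·(-6)/[(3)·(-2)·(-5)] = 6/5
L_2(-2) = (2)·(-1)·(-6)/[(5)·(2)·(-3)] = -2/5
L_3(-2) = (2)·(-1)·(-3)/[(8)·(5)·(3)] = 1/20
Sum: 158·(3/20) + (-1)·(6/5) + (-7)·(-2/5) + (-226)·(1/20) = 14

14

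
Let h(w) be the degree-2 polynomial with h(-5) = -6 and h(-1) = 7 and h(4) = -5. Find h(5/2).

91/48

Evaluate each Lagrange basis at w = 5/2:
L_0(5/2) = (7/2)·(-3/2)/[(-4)·(-9)] = -7/48
L_1(5/2) = (15/2)·(-3/2)/[(4)·(-5)] = 9/16
L_2(5/2) = (15/2)·(7/2)/[(9)·(5)] = 7/12
Sum: (-6)·(-7/48) + 7·(9/16) + (-5)·(7/12) = 91/48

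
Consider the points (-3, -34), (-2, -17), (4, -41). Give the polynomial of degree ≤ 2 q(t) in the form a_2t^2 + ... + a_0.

q(t) = -3t^2 + 2t - 1

Newton's divided differences:
q[-3,-2] = (-17 - (-34)) / (-2 - (-3)) = 17
q[-2,4] = (-41 - (-17)) / (4 - (-2)) = -4
q[-3,-2,4] = (-4 - 17) / (4 - (-3)) = -3
q(t) = -34 + 17·(t + 3) + (-3)·(t + 3)(t + 2)
Expanding: q(t) = -3t^2 + 2t - 1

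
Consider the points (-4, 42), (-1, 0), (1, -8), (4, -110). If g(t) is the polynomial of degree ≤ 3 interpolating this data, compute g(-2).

4

Using Newton's divided-difference form:
g[-4,-1] = (0 - 42) / (-1 - (-4)) = -14
g[-1,1] = (-8 - 0) / (1 - (-1)) = -4
g[1,4] = (-110 - (-8)) / (4 - 1) = -34
g[-4,-1,1] = (-4 - (-14)) / (1 - (-4)) = 2
g[-1,1,4] = (-34 - (-4)) / (4 - (-1)) = -6
g[-4,-1,1,4] = (-6 - 2) / (4 - (-4)) = -1
g(-2) = 42 + (-14)·(2) + 2·(2)·(-1) + (-1)·(2)·(-1)·(-3) = 4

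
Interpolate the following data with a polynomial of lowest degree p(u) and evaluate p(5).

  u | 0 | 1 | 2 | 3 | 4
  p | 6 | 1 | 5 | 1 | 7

76

Evaluate each Lagrange basis at u = 5:
L_0(5) = (4)·(3)·(2)·(1)/[(-1)·(-2)·(-3)·(-4)] = 1
L_1(5) = (5)·(3)·(2)·(1)/[(1)·(-1)·(-2)·(-3)] = -5
L_2(5) = (5)·(4)·(2)·(1)/[(2)·(1)·(-1)·(-2)] = 10
L_3(5) = (5)·(4)·(3)·(1)/[(3)·(2)·(1)·(-1)] = -10
L_4(5) = (5)·(4)·(3)·(2)/[(4)·(3)·(2)·(1)] = 5
Sum: 6·(1) + 1·(-5) + 5·(10) + 1·(-10) + 7·(5) = 76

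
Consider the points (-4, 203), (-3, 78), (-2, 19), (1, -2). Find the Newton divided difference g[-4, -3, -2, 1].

g[-4,-3] = (78 - 203) / (-3 - (-4)) = -125
g[-3,-2] = (19 - 78) / (-2 - (-3)) = -59
g[-2,1] = (-2 - 19) / (1 - (-2)) = -7
g[-4,-3,-2] = (-59 - (-125)) / (-2 - (-4)) = 33
g[-3,-2,1] = (-7 - (-59)) / (1 - (-3)) = 13
g[-4,-3,-2,1] = (13 - 33) / (1 - (-4)) = -4

-4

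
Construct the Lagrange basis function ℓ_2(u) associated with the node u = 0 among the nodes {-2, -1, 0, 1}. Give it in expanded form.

ℓ_2(u) = (u + 2)(u + 1)(u - 1) / [(2)·(1)·(-1)]
       = (u^3 + 2u^2 - u - 2) / (-2)

ℓ_2(u) = -(1/2)u^3 - u^2 + (1/2)u + 1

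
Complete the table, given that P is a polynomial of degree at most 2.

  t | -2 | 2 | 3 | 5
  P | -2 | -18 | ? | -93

-37

The 3 known values determine P uniquely (degree ≤ 2).
Evaluate each Lagrange basis at t = 3:
L_0(3) = (1)·(-2)/[(-4)·(-7)] = -1/14
L_1(3) = (5)·(-2)/[(4)·(-3)] = 5/6
L_2(3) = (5)·(1)/[(7)·(3)] = 5/21
Sum: (-2)·(-1/14) + (-18)·(5/6) + (-93)·(5/21) = -37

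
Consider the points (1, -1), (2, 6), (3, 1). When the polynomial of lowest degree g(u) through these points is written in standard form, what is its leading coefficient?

-6

The leading coefficient equals the top divided difference g[1,2,3].
g[1,2] = (6 - (-1)) / (2 - 1) = 7
g[2,3] = (1 - 6) / (3 - 2) = -5
g[1,2,3] = (-5 - 7) / (3 - 1) = -6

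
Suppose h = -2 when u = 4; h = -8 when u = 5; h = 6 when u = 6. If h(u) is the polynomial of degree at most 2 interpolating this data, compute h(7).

40

Evaluate each Lagrange basis at u = 7:
L_0(7) = (2)·(1)/[(-1)·(-2)] = 1
L_1(7) = (3)·(1)/[(1)·(-1)] = -3
L_2(7) = (3)·(2)/[(2)·(1)] = 3
Sum: (-2)·(1) + (-8)·(-3) + 6·(3) = 40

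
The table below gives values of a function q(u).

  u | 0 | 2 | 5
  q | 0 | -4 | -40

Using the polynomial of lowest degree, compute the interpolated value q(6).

Using Newton's divided-difference form:
q[0,2] = (-4 - 0) / (2 - 0) = -2
q[2,5] = (-40 - (-4)) / (5 - 2) = -12
q[0,2,5] = (-12 - (-2)) / (5 - 0) = -2
q(6) = 0 + (-2)·(6) + (-2)·(6)·(4) = -60

-60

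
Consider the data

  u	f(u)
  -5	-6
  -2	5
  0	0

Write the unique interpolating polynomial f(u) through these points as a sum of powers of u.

f(u) = -(37/30)u^2 - (149/30)u

Newton's divided differences:
f[-5,-2] = (5 - (-6)) / (-2 - (-5)) = 11/3
f[-2,0] = (0 - 5) / (0 - (-2)) = -5/2
f[-5,-2,0] = (-5/2 - 11/3) / (0 - (-5)) = -37/30
f(u) = -6 + (11/3)·(u + 5) + (-37/30)·(u + 5)(u + 2)
Expanding: f(u) = -(37/30)u^2 - (149/30)u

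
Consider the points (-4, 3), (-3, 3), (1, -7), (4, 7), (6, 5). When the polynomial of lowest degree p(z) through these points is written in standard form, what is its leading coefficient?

L_0(z) = (z + 3)(z - 1)(z - 4)(z - 6) / [400] = (1/400)z^4 - (1/50)z^3 + (1/400)z^2 + (39/200)z - 9/50
L_1(z) = (z + 4)(z - 1)(z - 4)(z - 6) / [-252] = -(1/252)z^4 + (1/36)z^3 + (5/126)z^2 - (4/9)z + 8/21
L_2(z) = (z + 4)(z + 3)(z - 4)(z - 6) / [300] = (1/300)z^4 - (1/100)z^3 - (17/150)z^2 + (4/25)z + 24/25
L_3(z) = (z + 4)(z + 3)(z - 1)(z - 6) / [-336] = -(1/336)z^4 + (31/336)z^2 + (1/8)z - 3/14
L_4(z) = (z + 4)(z + 3)(z - 1)(z - 4) / [900] = (1/900)z^4 + (1/450)z^3 - (19/900)z^2 - (8/225)z + 4/75
p(z) = 3·L_0 + 3·L_1 + (-7)·L_2 + 7·L_3 + 5·L_4
Only the coefficient of z^4 is needed; take it from each L_i and combine:
3·(1/400) + 3·(-1/252) + (-7)·(1/300) + 7·(-1/336) + 5·(1/900) = -271/6300

-271/6300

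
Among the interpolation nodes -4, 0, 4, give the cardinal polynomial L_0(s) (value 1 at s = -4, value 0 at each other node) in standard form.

L_0(s) = (1/32)s^2 - (1/8)s

L_0(s) = s(s - 4) / [(-4)·(-8)]
       = (s^2 - 4s) / (32)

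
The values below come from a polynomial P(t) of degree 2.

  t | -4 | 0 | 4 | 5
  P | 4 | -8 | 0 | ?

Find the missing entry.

41/8

The 3 known values determine P uniquely (degree ≤ 2).
Evaluate each Lagrange basis at t = 5:
L_0(5) = (5)·(1)/[(-4)·(-8)] = 5/32
L_1(5) = (9)·(1)/[(4)·(-4)] = -9/16
L_2(5) = (9)·(5)/[(8)·(4)] = 45/32
Sum: 4·(5/32) + (-8)·(-9/16) + 0 = 41/8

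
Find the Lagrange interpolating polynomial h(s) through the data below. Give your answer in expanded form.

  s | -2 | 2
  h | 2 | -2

L_0(s) = (s - 2) / [-4] = -(1/4)s + 1/2
L_1(s) = (s + 2) / [4] = (1/4)s + 1/2
h(s) = 2·L_0 + (-2)·L_1
  2·L_0(s) = -(1/2)s + 1
  (-2)·L_1(s) = -(1/2)s - 1
Adding term by term: -s

h(s) = -s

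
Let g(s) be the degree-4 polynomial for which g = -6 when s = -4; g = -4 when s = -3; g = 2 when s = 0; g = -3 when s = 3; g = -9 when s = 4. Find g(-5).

Evaluate each Lagrange basis at s = -5:
L_0(-5) = (-2)·(-5)·(-8)·(-9)/[(-1)·(-4)·(-7)·(-8)] = 45/14
L_1(-5) = (-1)·(-5)·(-8)·(-9)/[(1)·(-3)·(-6)·(-7)] = -20/7
L_2(-5) = (-1)·(-2)·(-8)·(-9)/[(4)·(3)·(-3)·(-4)] = 1
L_3(-5) = (-1)·(-2)·(-5)·(-9)/[(7)·(6)·(3)·(-1)] = -5/7
L_4(-5) = (-1)·(-2)·(-5)·(-8)/[(8)·(7)·(4)·(1)] = 5/14
Sum: (-6)·(45/14) + (-4)·(-20/7) + 2·(1) + (-3)·(-5/7) + (-9)·(5/14) = -97/14

-97/14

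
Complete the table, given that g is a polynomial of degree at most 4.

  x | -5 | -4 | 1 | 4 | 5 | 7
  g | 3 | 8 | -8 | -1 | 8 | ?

The 5 known values determine g uniquely (degree ≤ 4).
Evaluate each Lagrange basis at x = 7:
L_0(7) = (11)·(6)·(3)·(2)/[(-1)·(-6)·(-9)·(-10)] = 11/15
L_1(7) = (12)·(6)·(3)·(2)/[(1)·(-5)·(-8)·(-9)] = -6/5
L_2(7) = (12)·(11)·(3)·(2)/[(6)·(5)·(-3)·(-4)] = 11/5
L_3(7) = (12)·(11)·(6)·(2)/[(9)·(8)·(3)·(-1)] = -22/3
L_4(7) = (12)·(11)·(6)·(3)/[(10)·(9)·(4)·(1)] = 33/5
Sum: 3·(11/15) + 8·(-6/5) + (-8)·(11/5) + (-1)·(-22/3) + 8·(33/5) = 527/15

527/15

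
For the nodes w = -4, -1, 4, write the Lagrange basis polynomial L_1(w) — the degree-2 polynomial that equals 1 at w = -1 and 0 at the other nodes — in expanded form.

L_1(w) = (w + 4)(w - 4) / [(3)·(-5)]
       = (w^2 - 16) / (-15)

L_1(w) = -(1/15)w^2 + 16/15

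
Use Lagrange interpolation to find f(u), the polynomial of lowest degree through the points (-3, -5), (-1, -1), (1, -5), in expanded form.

Build the Lagrange basis polynomials:
L_0(u) = (u + 1)(u - 1) / [8] = (1/8)u^2 - 1/8
L_1(u) = (u + 3)(u - 1) / [-4] = -(1/4)u^2 - (1/2)u + 3/4
L_2(u) = (u + 3)(u + 1) / [8] = (1/8)u^2 + (1/2)u + 3/8
f(u) = (-5)·L_0 + (-1)·L_1 + (-5)·L_2
  (-5)·L_0(u) = -(5/8)u^2 + 5/8
  (-1)·L_1(u) = (1/4)u^2 + (1/2)u - 3/4
  (-5)·L_2(u) = -(5/8)u^2 - (5/2)u - 15/8
Adding term by term: -u^2 - 2u - 2

f(u) = -u^2 - 2u - 2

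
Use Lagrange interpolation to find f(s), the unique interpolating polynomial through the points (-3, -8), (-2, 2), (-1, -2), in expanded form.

L_0(s) = (s + 2)(s + 1) / [2] = (1/2)s^2 + (3/2)s + 1
L_1(s) = (s + 3)(s + 1) / [-1] = -s^2 - 4s - 3
L_2(s) = (s + 3)(s + 2) / [2] = (1/2)s^2 + (5/2)s + 3
f(s) = (-8)·L_0 + 2·L_1 + (-2)·L_2
  (-8)·L_0(s) = -4s^2 - 12s - 8
  2·L_1(s) = -2s^2 - 8s - 6
  (-2)·L_2(s) = -s^2 - 5s - 6
Adding term by term: -7s^2 - 25s - 20

f(s) = -7s^2 - 25s - 20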